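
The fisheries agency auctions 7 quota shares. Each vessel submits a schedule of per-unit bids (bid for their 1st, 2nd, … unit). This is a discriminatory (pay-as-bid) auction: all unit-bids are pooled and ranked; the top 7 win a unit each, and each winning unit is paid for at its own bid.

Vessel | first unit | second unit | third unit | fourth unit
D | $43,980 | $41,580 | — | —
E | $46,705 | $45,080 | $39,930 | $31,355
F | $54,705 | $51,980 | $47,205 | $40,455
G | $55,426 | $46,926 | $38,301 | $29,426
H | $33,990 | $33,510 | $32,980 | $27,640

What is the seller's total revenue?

Total revenue: $348,027

Merging the schedules and taking the best 7: 55,426 (G-1), 54,705 (F-1), 51,980 (F-2), 47,205 (F-3), 46,926 (G-2), 46,705 (E-1), 45,080 (E-2)
Next rejected bid: $43,980 (not a price — pay-as-bid).
Each winning unit pays its own bid.
Revenue = 55,426 + 54,705 + 51,980 + 47,205 + 46,926 + 46,705 + 45,080 = $348,027.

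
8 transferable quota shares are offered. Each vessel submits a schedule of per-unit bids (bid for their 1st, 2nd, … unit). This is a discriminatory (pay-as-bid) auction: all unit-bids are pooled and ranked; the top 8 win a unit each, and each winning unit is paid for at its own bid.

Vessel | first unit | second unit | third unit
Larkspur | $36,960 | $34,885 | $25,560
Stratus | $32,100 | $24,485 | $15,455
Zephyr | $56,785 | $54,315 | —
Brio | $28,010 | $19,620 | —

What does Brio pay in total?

Brio pays $28,010

Pooled unit-bids ranked (top 8): 56,785 (Zephyr-1), 54,315 (Zephyr-2), 36,960 (Larkspur-1), 34,885 (Larkspur-2), 32,100 (Stratus-1), 28,010 (Brio-1), 25,560 (Larkspur-3), 24,485 (Stratus-2)
Next rejected bid: $19,620 (not a price — pay-as-bid).
Brio's winning unit-bids: 28,010 = $28,010.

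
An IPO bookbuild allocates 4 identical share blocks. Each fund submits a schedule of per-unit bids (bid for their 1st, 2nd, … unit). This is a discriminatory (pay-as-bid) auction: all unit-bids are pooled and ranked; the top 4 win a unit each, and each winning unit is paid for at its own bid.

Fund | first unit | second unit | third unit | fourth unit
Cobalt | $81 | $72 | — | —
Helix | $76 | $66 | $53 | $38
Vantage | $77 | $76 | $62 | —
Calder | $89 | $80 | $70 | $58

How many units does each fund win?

All unit-bids, highest first — top 4: 89 (Calder-1), 81 (Cobalt-1), 80 (Calder-2), 77 (Vantage-1)
Next rejected bid: $76 (not a price — pay-as-bid).
Allocation: Calder 2, Cobalt 1, Vantage 1.

Calder 2, Cobalt 1, Vantage 1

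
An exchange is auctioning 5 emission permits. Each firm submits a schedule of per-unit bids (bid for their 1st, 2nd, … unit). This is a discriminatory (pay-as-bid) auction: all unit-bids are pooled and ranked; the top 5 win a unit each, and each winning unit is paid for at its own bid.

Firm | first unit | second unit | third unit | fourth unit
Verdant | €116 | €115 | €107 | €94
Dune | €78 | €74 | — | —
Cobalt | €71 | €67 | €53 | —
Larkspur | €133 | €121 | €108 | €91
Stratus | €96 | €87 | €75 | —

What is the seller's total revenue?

Total revenue: €593

All unit-bids, highest first — top 5: 133 (Larkspur-1), 121 (Larkspur-2), 116 (Verdant-1), 115 (Verdant-2), 108 (Larkspur-3)
Next rejected bid: €107 (not a price — pay-as-bid).
Each winning unit pays its own bid.
Revenue = 133 + 121 + 116 + 115 + 108 = €593.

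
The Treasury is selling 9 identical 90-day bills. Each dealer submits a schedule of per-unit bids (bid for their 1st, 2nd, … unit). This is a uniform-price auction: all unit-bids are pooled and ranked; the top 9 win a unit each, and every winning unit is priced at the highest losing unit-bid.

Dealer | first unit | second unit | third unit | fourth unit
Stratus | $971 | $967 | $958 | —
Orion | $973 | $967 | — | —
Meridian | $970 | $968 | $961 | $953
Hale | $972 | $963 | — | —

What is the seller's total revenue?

Total revenue: $8,622

Merging the schedules and taking the best 9: 973 (Orion-1), 972 (Hale-1), 971 (Stratus-1), 970 (Meridian-1), 968 (Meridian-2), 967 (Stratus-2), 967 (Orion-2), 963 (Hale-2), 961 (Meridian-3)
First bid not allocated: $958.
Allocation: Hale 2, Meridian 3, Orion 2, Stratus 2. Every unit priced at $958.
Revenue = 9 × 958 = $8,622.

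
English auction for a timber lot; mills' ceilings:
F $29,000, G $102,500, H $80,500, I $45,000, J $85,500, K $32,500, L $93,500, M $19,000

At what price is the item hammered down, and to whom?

G wins at $93,500

Sorting limits: 102,500 (G) > 93,500 (L) > 85,500 (J) > 80,500 (H) > 45,000 (I) > 32,500 (K) > …
L is the last rival to drop out, at $93,500; G remains and wins at that price.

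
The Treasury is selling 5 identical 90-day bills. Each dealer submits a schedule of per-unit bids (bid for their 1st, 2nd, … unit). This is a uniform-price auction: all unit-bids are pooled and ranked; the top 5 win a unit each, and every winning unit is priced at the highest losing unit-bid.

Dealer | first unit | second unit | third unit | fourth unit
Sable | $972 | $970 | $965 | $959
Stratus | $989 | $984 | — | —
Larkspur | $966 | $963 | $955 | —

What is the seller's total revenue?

Total revenue: $4,825

Pooled unit-bids ranked (top 5): 989 (Stratus-1), 984 (Stratus-2), 972 (Sable-1), 970 (Sable-2), 966 (Larkspur-1)
First bid not allocated: $965.
Allocation: Larkspur 1, Sable 2, Stratus 2. Every unit priced at $965.
Revenue = 5 × 965 = $4,825.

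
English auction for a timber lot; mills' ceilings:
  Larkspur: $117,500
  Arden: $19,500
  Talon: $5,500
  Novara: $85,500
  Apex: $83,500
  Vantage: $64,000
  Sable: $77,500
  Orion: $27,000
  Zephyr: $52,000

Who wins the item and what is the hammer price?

Larkspur wins at $85,500

Sorting limits: 117,500 (Larkspur) > 85,500 (Novara) > 83,500 (Apex) > 77,500 (Sable) > 64,000 (Vantage) > 52,000 (Zephyr) > …
Novara is the last rival to drop out, at $85,500; Larkspur remains and wins at that price.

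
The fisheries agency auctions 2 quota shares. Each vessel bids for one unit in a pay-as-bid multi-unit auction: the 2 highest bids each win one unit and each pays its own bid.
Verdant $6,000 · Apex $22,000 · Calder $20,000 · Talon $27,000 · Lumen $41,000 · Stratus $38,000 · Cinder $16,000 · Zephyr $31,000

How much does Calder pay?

Sorting: 41,000 (Lumen), 38,000 (Stratus), 31,000 (Zephyr), 27,000 (Talon), …
Winners (2 units): Lumen, Stratus.
Calder does not win → $0.

Calder pays $0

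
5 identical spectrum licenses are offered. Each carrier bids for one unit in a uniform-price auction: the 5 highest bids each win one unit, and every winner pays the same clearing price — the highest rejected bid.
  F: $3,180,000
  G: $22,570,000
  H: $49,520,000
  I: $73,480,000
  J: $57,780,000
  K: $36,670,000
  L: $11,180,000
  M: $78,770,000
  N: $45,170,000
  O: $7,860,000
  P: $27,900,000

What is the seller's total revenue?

Total revenue: $183,350,000

Sorting: 78,770,000 (M), 73,480,000 (I), 57,780,000 (J), 49,520,000 (H), 45,170,000 (N), 36,670,000 (K), 27,900,000 (P), …
The 5 highest are M, I, J, H, N.
Highest unsuccessful bid: $36,670,000 → clearing price.
Total revenue = 5 × $36,670,000 = $183,350,000.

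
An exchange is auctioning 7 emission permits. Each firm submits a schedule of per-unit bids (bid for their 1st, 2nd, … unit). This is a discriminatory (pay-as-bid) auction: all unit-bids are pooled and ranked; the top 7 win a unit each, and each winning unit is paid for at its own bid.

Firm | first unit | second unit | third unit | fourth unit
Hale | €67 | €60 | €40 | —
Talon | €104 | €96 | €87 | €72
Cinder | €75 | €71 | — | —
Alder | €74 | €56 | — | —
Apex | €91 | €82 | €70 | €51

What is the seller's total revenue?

Total revenue: €609

Pooled unit-bids ranked (top 7): 104 (Talon-1), 96 (Talon-2), 91 (Apex-1), 87 (Talon-3), 82 (Apex-2), 75 (Cinder-1), 74 (Alder-1)
Next rejected bid: €72 (not a price — pay-as-bid).
Each winning unit pays its own bid.
Revenue = 104 + 96 + 91 + 87 + 82 + 75 + 74 = €609.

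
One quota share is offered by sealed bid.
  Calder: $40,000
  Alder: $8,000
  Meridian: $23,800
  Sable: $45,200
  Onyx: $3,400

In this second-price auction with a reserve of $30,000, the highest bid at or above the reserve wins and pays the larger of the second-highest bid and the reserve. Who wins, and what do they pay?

Rule: the highest bid at or above the reserve wins and pays the larger of the second-highest bid and the reserve.
Bids in order: 45,200 (Sable) > 40,000 (Calder) > 23,800 (Meridian) > 8,000 (Alder) > 3,400 (Onyx)
Sable has the top bid at or above the reserve ($45,200).
max(second-highest $40,000, reserve $30,000) = $40,000; the reserve does not bind.

Sable pays $40,000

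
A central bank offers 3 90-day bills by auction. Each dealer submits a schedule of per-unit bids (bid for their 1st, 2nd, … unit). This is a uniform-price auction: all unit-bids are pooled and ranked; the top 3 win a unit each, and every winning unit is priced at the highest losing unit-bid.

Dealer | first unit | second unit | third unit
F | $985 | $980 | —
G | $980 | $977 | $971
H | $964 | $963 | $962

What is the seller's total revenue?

Merging the schedules and taking the best 3: 985 (F-1), 980 (F-2), 980 (G-1)
The (k+1)-th unit-bid is $977.
Allocation: F 2, G 1. Every unit priced at $977.
Revenue = 3 × 977 = $2,931.

Total revenue: $2,931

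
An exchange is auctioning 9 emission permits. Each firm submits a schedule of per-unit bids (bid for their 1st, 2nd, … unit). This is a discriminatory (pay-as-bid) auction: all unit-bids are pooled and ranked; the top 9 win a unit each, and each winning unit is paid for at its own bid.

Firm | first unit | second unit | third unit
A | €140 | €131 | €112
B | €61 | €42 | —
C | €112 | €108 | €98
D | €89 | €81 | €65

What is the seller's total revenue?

Pooled unit-bids ranked (top 9): 140 (A-1), 131 (A-2), 112 (A-3), 112 (C-1), 108 (C-2), 98 (C-3), 89 (D-1), 81 (D-2), 65 (D-3)
Next rejected bid: €61 (not a price — pay-as-bid).
Each winning unit pays its own bid.
Revenue = 140 + 131 + 112 + 112 + 108 + 98 + 89 + 81 + 65 = €936.

Total revenue: €936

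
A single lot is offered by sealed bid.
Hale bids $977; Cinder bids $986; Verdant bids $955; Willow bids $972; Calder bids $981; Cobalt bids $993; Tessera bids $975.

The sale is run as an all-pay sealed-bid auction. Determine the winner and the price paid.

All-pay sealed-bid auction: the highest bidder wins the item, but every bidder pays their own bid.
Bids in order: 993 (Cobalt) > 986 (Cinder) > 981 (Calder) > 977 (Hale) > 975 (Tessera) > 972 (Willow) > …
Cobalt wins with the top bid; all bids are sunk regardless.

Cobalt pays $993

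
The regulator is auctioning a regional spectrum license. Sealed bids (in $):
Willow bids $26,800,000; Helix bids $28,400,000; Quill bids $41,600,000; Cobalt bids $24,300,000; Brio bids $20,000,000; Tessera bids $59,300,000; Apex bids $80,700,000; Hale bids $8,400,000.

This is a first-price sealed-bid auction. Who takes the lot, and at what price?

First-price sealed-bid auction: the highest bidder wins and pays their own bid.
Bids in order: 80,700,000 (Apex) > 59,300,000 (Tessera) > 41,600,000 (Quill) > 28,400,000 (Helix) > 26,800,000 (Willow) > 24,300,000 (Cobalt) > …
Apex is highest → pays own bid, $80,700,000.

Apex pays $80,700,000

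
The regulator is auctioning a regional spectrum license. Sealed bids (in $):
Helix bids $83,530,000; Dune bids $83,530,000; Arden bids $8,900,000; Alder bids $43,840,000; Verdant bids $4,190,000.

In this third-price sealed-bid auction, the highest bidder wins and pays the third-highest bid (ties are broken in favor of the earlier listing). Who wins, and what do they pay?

Helix pays $43,840,000

Rule: the highest bidder wins and pays the third-highest bid.
Bids ranked: 83,530,000 (Helix) > 83,530,000 (Dune) > 43,840,000 (Alder) > 8,900,000 (Arden) > 4,190,000 (Verdant)
Tie at $83,530,000 → Helix wins by tie-break.
Helix wins; payment is bid #3 in the ranking = $43,840,000.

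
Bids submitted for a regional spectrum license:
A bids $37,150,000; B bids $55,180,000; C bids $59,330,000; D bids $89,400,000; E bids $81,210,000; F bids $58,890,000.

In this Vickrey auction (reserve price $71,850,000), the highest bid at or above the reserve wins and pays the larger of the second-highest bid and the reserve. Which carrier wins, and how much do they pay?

D pays $81,210,000

Sorting bids: 89,400,000 (D) > 81,210,000 (E) > 59,330,000 (C) > 58,890,000 (F) > 55,180,000 (B) > 37,150,000 (A)
Highest eligible bid: D at $89,400,000.
max(second-highest $81,210,000, reserve $71,850,000) = $81,210,000; the reserve does not bind.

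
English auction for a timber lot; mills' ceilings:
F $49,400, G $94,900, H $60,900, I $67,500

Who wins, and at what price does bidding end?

G wins at $67,500

Sorting limits: 94,900 (G) > 67,500 (I) > 60,900 (H) > 49,400 (F)
Once the price passes $67,500, only G is left; the hammer falls at I's limit of $67,500.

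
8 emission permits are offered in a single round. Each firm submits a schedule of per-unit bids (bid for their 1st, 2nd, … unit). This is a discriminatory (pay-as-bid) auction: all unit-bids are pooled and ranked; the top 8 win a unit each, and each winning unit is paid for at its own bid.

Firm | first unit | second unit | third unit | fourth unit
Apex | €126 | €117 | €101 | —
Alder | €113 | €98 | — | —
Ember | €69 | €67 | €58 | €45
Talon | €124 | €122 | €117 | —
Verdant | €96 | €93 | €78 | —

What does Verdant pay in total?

Pooled unit-bids ranked (top 8): 126 (Apex-1), 124 (Talon-1), 122 (Talon-2), 117 (Apex-2), 117 (Talon-3), 113 (Alder-1), 101 (Apex-3), 98 (Alder-2)
Next rejected bid: €96 (not a price — pay-as-bid).
Verdant wins no units.

Verdant pays €0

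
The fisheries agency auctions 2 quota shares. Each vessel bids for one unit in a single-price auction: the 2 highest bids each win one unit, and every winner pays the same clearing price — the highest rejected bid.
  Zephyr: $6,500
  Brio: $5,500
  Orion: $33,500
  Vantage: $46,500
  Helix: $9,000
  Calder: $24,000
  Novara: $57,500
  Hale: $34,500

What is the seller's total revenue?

Total revenue: $69,000

Sorting: 57,500 (Novara), 46,500 (Vantage), 34,500 (Hale), 33,500 (Orion), …
Winners (2 units): Novara, Vantage.
Clearing price = highest rejected bid = $34,500.
Total revenue = 2 × $34,500 = $69,000.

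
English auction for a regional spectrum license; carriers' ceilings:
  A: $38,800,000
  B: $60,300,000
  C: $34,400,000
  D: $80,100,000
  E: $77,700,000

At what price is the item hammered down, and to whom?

Limits in order: 80,100,000 (D) > 77,700,000 (E) > 60,300,000 (B) > 38,800,000 (A) > 34,400,000 (C)
Bidding ends when E exits at $77,700,000; D takes it.

D wins at $77,700,000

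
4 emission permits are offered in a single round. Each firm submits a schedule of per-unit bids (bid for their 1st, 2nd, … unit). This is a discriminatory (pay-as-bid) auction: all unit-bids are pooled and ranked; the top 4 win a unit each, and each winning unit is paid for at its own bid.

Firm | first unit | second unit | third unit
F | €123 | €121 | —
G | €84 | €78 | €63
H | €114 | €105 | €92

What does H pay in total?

All unit-bids, highest first — top 4: 123 (F-1), 121 (F-2), 114 (H-1), 105 (H-2)
Next rejected bid: €92 (not a price — pay-as-bid).
H's winning unit-bids: 114 + 105 = €219.

H pays €219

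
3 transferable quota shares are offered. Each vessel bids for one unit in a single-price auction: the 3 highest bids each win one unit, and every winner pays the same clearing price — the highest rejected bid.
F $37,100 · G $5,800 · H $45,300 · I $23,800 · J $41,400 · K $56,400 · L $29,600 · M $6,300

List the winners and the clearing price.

K, H, J; each pays $37,100

Sorting: 56,400 (K), 45,300 (H), 41,400 (J), 37,100 (F), 29,600 (L), …
The 3 highest are K, H, J.
Highest unsuccessful bid: $37,100 → clearing price.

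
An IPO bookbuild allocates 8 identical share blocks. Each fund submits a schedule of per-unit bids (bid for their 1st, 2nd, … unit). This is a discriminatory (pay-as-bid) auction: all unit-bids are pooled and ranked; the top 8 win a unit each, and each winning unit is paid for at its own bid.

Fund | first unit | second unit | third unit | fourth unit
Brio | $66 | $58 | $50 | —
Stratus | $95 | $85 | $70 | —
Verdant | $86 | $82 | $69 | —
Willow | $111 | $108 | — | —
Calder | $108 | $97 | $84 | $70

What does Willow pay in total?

Willow pays $219

All unit-bids, highest first — top 8: 111 (Willow-1), 108 (Willow-2), 108 (Calder-1), 97 (Calder-2), 95 (Stratus-1), 86 (Verdant-1), 85 (Stratus-2), 84 (Calder-3)
Next rejected bid: $82 (not a price — pay-as-bid).
Willow's winning unit-bids: 111 + 108 = $219.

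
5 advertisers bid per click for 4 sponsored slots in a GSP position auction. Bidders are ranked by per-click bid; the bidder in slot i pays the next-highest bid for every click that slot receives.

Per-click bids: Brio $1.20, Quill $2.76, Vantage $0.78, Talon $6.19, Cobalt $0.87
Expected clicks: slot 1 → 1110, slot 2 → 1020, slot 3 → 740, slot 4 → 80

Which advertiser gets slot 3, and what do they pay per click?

Sorting advertisers: $6.19 (Talon) > $2.76 (Quill) > $1.20 (Brio) > $0.87 (Cobalt) > $0.78 (Vantage)
Slot 3 goes to the third-ranked bidder, Brio, who pays the next bid down: $0.87/click.

Brio; $0.87 per click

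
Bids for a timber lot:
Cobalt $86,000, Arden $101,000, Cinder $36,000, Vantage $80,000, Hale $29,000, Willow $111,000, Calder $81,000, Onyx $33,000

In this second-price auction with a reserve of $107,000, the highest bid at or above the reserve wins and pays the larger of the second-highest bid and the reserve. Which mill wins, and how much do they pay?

Willow pays $107,000

Rule: the highest bid at or above the reserve wins and pays the larger of the second-highest bid and the reserve.
Bids in order: 111,000 (Willow) > 101,000 (Arden) > 86,000 (Cobalt) > 81,000 (Calder) > 80,000 (Vantage) > 36,000 (Cinder) > …
Highest eligible bid: Willow at $111,000.
Second-highest bid $101,000 is below the reserve $107,000, so the reserve binds → payment $107,000.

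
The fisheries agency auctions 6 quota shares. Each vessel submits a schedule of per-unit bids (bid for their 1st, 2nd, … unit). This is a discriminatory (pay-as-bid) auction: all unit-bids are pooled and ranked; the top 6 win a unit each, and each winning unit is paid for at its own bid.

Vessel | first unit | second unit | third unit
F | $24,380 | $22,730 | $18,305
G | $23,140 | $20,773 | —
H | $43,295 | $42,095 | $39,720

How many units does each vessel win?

F 2, G 1, H 3

All unit-bids, highest first — top 6: 43,295 (H-1), 42,095 (H-2), 39,720 (H-3), 24,380 (F-1), 23,140 (G-1), 22,730 (F-2)
Next rejected bid: $20,773 (not a price — pay-as-bid).
Allocation: F 2, G 1, H 3.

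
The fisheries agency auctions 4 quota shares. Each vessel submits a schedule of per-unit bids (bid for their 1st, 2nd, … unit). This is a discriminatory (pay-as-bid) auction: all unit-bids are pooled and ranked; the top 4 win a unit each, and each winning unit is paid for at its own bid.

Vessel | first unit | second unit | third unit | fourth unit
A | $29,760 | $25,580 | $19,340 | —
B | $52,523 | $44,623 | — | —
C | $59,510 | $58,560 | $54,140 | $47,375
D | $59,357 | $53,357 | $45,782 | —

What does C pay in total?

C pays $172,210

Merging the schedules and taking the best 4: 59,510 (C-1), 59,357 (D-1), 58,560 (C-2), 54,140 (C-3)
Next rejected bid: $53,357 (not a price — pay-as-bid).
C's winning unit-bids: 59,510 + 58,560 + 54,140 = $172,210.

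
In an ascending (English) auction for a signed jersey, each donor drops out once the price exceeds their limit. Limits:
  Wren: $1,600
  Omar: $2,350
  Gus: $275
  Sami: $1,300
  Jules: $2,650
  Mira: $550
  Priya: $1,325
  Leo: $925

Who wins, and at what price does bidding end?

Open ascending-bid auction: the price rises until one bidder remains; the winner pays the price at which the last rival dropped out.
Limits ranked: 2,650 (Jules) > 2,350 (Omar) > 1,600 (Wren) > 1,325 (Priya) > 1,300 (Sami) > 925 (Leo) > …
Omar is the last rival to drop out, at $2,350; Jules remains and wins at that price.

Jules wins at $2,350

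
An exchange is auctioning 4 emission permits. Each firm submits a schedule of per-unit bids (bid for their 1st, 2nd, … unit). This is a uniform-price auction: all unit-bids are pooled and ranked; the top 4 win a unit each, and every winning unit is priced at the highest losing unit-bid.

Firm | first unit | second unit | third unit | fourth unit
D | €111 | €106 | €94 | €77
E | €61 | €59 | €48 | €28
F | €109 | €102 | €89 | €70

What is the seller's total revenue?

Total revenue: €376

Merging the schedules and taking the best 4: 111 (D-1), 109 (F-1), 106 (D-2), 102 (F-2)
First bid not allocated: €94.
Allocation: D 2, F 2. Every unit priced at €94.
Revenue = 4 × 94 = €376.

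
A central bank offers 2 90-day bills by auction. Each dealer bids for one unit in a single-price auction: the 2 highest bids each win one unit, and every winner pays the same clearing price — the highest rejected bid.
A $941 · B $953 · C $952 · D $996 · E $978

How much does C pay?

Bids ranked high→low: 996 (D), 978 (E), 953 (B), 952 (C), …
Top 2: D, E.
Clearing price = highest rejected bid = $953.
C does not win → pays $0.

C pays $0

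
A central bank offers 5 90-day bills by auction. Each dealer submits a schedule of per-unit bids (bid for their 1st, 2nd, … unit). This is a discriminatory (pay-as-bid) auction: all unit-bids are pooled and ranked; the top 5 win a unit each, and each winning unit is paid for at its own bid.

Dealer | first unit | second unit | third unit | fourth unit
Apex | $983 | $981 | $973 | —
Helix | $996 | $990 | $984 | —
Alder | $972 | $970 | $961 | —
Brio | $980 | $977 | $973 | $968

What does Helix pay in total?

Helix pays $2,970

Pooled unit-bids ranked (top 5): 996 (Helix-1), 990 (Helix-2), 984 (Helix-3), 983 (Apex-1), 981 (Apex-2)
Next rejected bid: $980 (not a price — pay-as-bid).
Helix's winning unit-bids: 996 + 990 + 984 = $2,970.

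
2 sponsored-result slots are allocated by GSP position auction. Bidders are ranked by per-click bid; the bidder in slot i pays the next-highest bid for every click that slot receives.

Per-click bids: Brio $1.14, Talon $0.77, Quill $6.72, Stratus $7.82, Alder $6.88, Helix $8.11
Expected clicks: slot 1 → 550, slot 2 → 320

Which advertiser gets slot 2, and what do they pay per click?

Sorting advertisers: $8.11 (Helix) > $7.82 (Stratus) > $6.88 (Alder) > …
Slot 2 goes to the second-ranked bidder, Stratus, who pays the next bid down: $6.88/click.

Stratus; $6.88 per click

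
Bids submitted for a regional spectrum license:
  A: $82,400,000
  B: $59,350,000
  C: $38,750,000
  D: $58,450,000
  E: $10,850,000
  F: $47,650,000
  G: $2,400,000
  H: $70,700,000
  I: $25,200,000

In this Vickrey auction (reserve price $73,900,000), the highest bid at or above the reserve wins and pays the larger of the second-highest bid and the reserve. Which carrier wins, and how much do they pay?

Vickrey auction (reserve price $73,900,000): the highest bid at or above the reserve wins and pays the larger of the second-highest bid and the reserve.
Bids in order: 82,400,000 (A) > 70,700,000 (H) > 59,350,000 (B) > 58,450,000 (D) > 47,650,000 (F) > 38,750,000 (C) > …
Highest eligible bid: A at $82,400,000.
max(second-highest $70,700,000, reserve $73,900,000) = $73,900,000.

A pays $73,900,000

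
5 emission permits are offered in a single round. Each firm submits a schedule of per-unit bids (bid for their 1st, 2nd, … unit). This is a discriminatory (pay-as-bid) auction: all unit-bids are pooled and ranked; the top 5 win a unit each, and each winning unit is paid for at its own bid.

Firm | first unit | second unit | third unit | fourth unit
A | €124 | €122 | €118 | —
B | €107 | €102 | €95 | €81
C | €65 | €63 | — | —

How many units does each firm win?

A 3, B 2

Pooled unit-bids ranked (top 5): 124 (A-1), 122 (A-2), 118 (A-3), 107 (B-1), 102 (B-2)
Next rejected bid: €95 (not a price — pay-as-bid).
Allocation: A 3, B 2.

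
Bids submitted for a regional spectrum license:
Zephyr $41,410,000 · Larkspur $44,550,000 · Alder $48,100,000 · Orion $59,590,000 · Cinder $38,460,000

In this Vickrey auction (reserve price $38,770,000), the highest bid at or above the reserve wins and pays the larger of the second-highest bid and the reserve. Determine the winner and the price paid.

Orion pays $48,100,000

Rule: the highest bid at or above the reserve wins and pays the larger of the second-highest bid and the reserve.
Bids in order: 59,590,000 (Orion) > 48,100,000 (Alder) > 44,550,000 (Larkspur) > 41,410,000 (Zephyr) > 38,460,000 (Cinder)
Orion has the top bid at or above the reserve ($59,590,000).
max(second-highest $48,100,000, reserve $38,770,000) = $48,100,000; the reserve does not bind.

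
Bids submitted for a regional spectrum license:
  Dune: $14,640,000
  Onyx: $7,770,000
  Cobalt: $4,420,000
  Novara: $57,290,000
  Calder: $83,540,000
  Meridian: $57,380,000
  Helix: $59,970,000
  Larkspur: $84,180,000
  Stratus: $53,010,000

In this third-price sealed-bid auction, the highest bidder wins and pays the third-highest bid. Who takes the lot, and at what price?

Bids in order: 84,180,000 (Larkspur) > 83,540,000 (Calder) > 59,970,000 (Helix) > 57,380,000 (Meridian) > 57,290,000 (Novara) > 53,010,000 (Stratus) > …
Larkspur wins; payment is bid #3 in the ranking = $59,970,000.

Larkspur pays $59,970,000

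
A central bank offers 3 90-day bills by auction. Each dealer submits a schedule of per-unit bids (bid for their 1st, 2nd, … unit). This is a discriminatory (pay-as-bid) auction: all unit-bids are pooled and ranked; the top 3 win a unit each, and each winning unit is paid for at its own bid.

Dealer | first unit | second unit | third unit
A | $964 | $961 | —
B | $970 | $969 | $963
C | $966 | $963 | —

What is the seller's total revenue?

All unit-bids, highest first — top 3: 970 (B-1), 969 (B-2), 966 (C-1)
Next rejected bid: $964 (not a price — pay-as-bid).
Each winning unit pays its own bid.
Revenue = 970 + 969 + 966 = $2,905.

Total revenue: $2,905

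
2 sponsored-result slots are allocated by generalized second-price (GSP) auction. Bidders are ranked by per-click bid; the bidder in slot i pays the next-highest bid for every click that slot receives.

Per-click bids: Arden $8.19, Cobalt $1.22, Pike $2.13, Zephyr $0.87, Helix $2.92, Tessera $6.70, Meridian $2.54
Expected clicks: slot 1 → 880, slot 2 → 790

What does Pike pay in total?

Ranked by bid: $8.19 (Arden) > $6.70 (Tessera) > $2.92 (Helix) > …
Pike ranks below slot 2 → no slot, pays nothing.

Pike pays $0.00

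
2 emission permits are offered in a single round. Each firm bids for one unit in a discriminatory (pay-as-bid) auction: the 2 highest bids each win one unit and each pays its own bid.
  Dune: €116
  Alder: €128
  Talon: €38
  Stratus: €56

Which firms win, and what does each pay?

Bids ranked high→low: 128 (Alder), 116 (Dune), 56 (Stratus), 38 (Talon)
Top 2: Alder, Dune.
Each winner pays its own bid: Alder €128, Dune €116.

Alder €128, Dune €116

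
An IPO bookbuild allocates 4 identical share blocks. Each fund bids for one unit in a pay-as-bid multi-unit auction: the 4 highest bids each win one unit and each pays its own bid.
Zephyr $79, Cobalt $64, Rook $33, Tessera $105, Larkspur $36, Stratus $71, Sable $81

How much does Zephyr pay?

Zephyr pays $79

Bids ranked high→low: 105 (Tessera), 81 (Sable), 79 (Zephyr), 71 (Stratus), 64 (Cobalt), 36 (Larkspur), …
Winners (4 units): Tessera, Sable, Zephyr, Stratus.
Zephyr wins → own bid $79.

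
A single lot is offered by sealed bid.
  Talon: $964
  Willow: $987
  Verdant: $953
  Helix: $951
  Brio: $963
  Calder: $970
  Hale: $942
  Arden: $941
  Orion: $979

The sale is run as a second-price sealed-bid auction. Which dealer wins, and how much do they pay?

Willow pays $979

Rule: the highest bidder wins and pays the second-highest bid.
Sorting bids: 987 (Willow) > 979 (Orion) > 970 (Calder) > 964 (Talon) > 963 (Brio) > 953 (Verdant) > …
Willow wins with the highest bid; price is set by the runner-up at $979.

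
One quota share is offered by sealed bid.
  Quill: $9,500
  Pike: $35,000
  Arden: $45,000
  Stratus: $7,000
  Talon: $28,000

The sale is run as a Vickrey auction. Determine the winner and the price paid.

Vickrey auction: the highest bidder wins and pays the second-highest bid.
Sorting bids: 45,000 (Arden) > 35,000 (Pike) > 28,000 (Talon) > 9,500 (Quill) > 7,000 (Stratus)
Second-price: Arden pays Pike's bid of $35,000.

Arden pays $35,000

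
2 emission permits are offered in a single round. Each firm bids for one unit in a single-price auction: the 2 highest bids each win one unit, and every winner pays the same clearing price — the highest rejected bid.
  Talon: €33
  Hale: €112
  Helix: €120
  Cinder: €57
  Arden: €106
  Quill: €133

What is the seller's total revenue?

Ordering the bids: 133 (Quill), 120 (Helix), 112 (Hale), 106 (Arden), …
Winners (2 units): Quill, Helix.
Clearing price = highest rejected bid = €112.
Total revenue = 2 × €112 = €224.

Total revenue: €224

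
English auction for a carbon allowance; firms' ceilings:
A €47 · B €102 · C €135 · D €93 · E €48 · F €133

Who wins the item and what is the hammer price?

Limits in order: 135 (C) > 133 (F) > 102 (B) > 93 (D) > 48 (E) > 47 (A)
Once the price passes €133, only C is left; the hammer falls at F's limit of €133.

C wins at €133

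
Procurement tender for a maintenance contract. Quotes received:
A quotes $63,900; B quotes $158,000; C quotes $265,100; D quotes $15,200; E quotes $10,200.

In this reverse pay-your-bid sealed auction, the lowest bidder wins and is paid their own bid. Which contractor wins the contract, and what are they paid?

Bids ranked: 10,200 (E) < 15,200 (D) < 63,900 (A) < 158,000 (B) < 265,100 (C)
E is lowest → is paid own bid, $10,200.

E is paid $10,200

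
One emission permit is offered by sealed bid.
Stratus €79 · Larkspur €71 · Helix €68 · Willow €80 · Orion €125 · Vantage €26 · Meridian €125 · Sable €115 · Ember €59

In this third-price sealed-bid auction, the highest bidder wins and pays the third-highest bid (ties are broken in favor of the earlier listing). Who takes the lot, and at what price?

Sorting bids: 125 (Orion) > 125 (Meridian) > 115 (Sable) > 80 (Willow) > 79 (Stratus) > 71 (Larkspur) > …
Orion and Meridian tie at €125; tie-break gives it to Orion.
Orion wins; payment is bid #3 in the ranking = €115.

Orion pays €115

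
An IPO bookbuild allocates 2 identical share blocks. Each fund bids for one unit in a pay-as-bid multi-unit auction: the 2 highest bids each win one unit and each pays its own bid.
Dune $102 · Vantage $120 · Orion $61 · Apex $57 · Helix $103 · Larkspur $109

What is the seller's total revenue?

Total revenue: $229

Ordering the bids: 120 (Vantage), 109 (Larkspur), 103 (Helix), 102 (Dune), …
Winners (2 units): Vantage, Larkspur.
Total revenue = 120 + 109 = $229.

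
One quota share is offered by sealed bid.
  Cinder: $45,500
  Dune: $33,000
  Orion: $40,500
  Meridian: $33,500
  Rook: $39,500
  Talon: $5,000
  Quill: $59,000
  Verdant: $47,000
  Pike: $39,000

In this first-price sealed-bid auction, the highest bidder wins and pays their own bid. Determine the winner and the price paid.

Quill pays $59,000

Bids ranked: 59,000 (Quill) > 47,000 (Verdant) > 45,500 (Cinder) > 40,500 (Orion) > 39,500 (Rook) > 39,000 (Pike) > …
Quill has the highest bid and pays exactly that: $59,000.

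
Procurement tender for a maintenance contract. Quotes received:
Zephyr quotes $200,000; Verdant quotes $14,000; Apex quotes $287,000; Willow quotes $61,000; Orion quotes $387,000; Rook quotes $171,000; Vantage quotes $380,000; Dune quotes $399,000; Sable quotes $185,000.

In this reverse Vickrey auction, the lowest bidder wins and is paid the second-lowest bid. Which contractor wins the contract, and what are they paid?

Verdant is paid $61,000

Bids ranked: 14,000 (Verdant) < 61,000 (Willow) < 171,000 (Rook) < 185,000 (Sable) < 200,000 (Zephyr) < 287,000 (Apex) < …
Second-price: Verdant is paid Willow's bid of $61,000.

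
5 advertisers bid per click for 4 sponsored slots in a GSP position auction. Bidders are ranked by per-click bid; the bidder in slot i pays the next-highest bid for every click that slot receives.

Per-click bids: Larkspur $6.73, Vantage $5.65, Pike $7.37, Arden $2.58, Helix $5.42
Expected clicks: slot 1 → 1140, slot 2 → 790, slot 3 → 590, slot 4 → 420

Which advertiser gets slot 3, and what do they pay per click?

Vantage; $5.42 per click

Per-click bids in order: $7.37 (Pike) > $6.73 (Larkspur) > $5.65 (Vantage) > $5.42 (Helix) > $2.58 (Arden)
Slot 3 goes to the third-ranked bidder, Vantage, who pays the next bid down: $5.42/click.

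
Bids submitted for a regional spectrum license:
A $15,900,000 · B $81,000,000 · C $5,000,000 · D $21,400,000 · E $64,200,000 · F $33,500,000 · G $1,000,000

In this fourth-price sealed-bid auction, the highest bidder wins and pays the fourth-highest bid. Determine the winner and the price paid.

B pays $21,400,000

Rule: the highest bidder wins and pays the fourth-highest bid.
Bids in order: 81,000,000 (B) > 64,200,000 (E) > 33,500,000 (F) > 21,400,000 (D) > 15,900,000 (A) > 5,000,000 (C) > …
B is highest; pays the fourth-highest bid, $21,400,000.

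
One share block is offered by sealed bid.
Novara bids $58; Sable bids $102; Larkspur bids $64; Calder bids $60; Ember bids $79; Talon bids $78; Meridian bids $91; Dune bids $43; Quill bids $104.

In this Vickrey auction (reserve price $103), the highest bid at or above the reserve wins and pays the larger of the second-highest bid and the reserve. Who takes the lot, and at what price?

Bids in order: 104 (Quill) > 102 (Sable) > 91 (Meridian) > 79 (Ember) > 78 (Talon) > 64 (Larkspur) > …
Highest eligible bid: Quill at $104.
Second-highest bid $102 is below the reserve $103, so the reserve binds → payment $103.

Quill pays $103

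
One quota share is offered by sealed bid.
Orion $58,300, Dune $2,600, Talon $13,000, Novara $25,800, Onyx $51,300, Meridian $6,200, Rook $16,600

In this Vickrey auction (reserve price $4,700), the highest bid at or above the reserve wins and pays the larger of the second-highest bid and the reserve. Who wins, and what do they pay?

Vickrey auction (reserve price $4,700): the highest bid at or above the reserve wins and pays the larger of the second-highest bid and the reserve.
Bids in order: 58,300 (Orion) > 51,300 (Onyx) > 25,800 (Novara) > 16,600 (Rook) > 13,000 (Talon) > 6,200 (Meridian) > …
Orion has the top bid at or above the reserve ($58,300).
Second-highest bid $51,300 exceeds the reserve $4,700 → payment $51,300.

Orion pays $51,300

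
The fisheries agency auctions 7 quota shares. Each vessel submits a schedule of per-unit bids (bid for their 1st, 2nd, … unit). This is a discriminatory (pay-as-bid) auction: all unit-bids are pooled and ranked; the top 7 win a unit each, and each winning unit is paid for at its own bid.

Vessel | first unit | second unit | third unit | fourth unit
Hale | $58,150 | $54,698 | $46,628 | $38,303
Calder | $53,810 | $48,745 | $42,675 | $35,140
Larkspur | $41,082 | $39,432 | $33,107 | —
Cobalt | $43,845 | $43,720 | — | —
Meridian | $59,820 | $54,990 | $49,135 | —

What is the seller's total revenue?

All unit-bids, highest first — top 7: 59,820 (Meridian-1), 58,150 (Hale-1), 54,990 (Meridian-2), 54,698 (Hale-2), 53,810 (Calder-1), 49,135 (Meridian-3), 48,745 (Calder-2)
Next rejected bid: $46,628 (not a price — pay-as-bid).
Each winning unit pays its own bid.
Revenue = 59,820 + 58,150 + 54,990 + 54,698 + 53,810 + 49,135 + 48,745 = $379,348.

Total revenue: $379,348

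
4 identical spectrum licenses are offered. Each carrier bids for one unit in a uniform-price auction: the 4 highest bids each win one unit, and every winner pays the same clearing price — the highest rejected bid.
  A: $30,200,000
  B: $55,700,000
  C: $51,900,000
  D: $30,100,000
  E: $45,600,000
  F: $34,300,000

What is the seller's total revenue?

Total revenue: $120,800,000

Bids ranked high→low: 55,700,000 (B), 51,900,000 (C), 45,600,000 (E), 34,300,000 (F), 30,200,000 (A), 30,100,000 (D)
Top 4: B, C, E, F.
First losing bid is A's $30,200,000, which sets the uniform price.
Total revenue = 4 × $30,200,000 = $120,800,000.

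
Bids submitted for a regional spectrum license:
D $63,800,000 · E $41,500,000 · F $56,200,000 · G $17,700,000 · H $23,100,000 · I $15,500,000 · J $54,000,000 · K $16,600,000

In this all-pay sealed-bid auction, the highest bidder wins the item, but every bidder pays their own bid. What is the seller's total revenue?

Bids in order: 63,800,000 (D) > 56,200,000 (F) > 54,000,000 (J) > 41,500,000 (E) > 23,100,000 (H) > 17,700,000 (G) > …
Every bidder forfeits their bid regardless of winning.
Revenue = 63,800,000 + 41,500,000 + 56,200,000 + 17,700,000 + 23,100,000 + 15,500,000 + 54,000,000 + 16,600,000 = $288,400,000.

Total revenue: $288,400,000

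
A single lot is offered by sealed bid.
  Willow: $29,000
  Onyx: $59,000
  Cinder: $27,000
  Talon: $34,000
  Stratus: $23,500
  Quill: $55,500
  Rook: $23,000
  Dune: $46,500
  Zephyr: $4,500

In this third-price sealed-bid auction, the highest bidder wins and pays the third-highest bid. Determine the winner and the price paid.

Onyx pays $46,500

Rule: the highest bidder wins and pays the third-highest bid.
Sorting bids: 59,000 (Onyx) > 55,500 (Quill) > 46,500 (Dune) > 34,000 (Talon) > 29,000 (Willow) > 27,000 (Cinder) > …
Onyx wins; payment is bid #3 in the ranking = $46,500.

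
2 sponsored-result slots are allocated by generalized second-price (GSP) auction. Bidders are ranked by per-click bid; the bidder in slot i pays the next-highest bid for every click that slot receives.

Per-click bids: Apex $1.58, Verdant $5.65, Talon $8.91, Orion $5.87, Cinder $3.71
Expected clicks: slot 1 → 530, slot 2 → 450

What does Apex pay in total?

Per-click bids in order: $8.91 (Talon) > $5.87 (Orion) > $5.65 (Verdant) > …
Apex ranks below slot 2 → no slot, pays nothing.

Apex pays $0.00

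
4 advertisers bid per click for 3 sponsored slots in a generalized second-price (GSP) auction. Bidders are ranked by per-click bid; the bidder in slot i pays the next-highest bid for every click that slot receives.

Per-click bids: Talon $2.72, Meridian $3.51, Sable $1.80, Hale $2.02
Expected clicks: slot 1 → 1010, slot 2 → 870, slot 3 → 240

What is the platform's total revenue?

Ranked by bid: $3.51 (Meridian) > $2.72 (Talon) > $2.02 (Hale) > $1.80 (Sable)
Slot 1: Meridian pays $2.72 × 1010 = $2747.20
Slot 2: Talon pays $2.02 × 870 = $1757.40
Slot 3: Hale pays $1.80 × 240 = $432.00
Total = $4936.60

Total revenue: $4936.60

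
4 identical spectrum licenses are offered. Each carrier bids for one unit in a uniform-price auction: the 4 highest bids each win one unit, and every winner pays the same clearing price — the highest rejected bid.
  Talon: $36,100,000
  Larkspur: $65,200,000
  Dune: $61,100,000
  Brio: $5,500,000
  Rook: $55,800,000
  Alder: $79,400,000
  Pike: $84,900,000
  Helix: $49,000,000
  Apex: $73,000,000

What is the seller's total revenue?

Sorting: 84,900,000 (Pike), 79,400,000 (Alder), 73,000,000 (Apex), 65,200,000 (Larkspur), 61,100,000 (Dune), 55,800,000 (Rook), …
Winners (4 units): Pike, Alder, Apex, Larkspur.
Highest unsuccessful bid: $61,100,000 → clearing price.
Total revenue = 4 × $61,100,000 = $244,400,000.

Total revenue: $244,400,000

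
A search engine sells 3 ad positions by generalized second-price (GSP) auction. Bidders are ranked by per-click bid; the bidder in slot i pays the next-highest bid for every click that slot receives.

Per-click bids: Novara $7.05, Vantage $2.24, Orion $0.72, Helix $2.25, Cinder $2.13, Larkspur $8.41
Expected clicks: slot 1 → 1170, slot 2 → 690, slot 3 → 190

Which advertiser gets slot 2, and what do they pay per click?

Novara; $2.25 per click

Per-click bids in order: $8.41 (Larkspur) > $7.05 (Novara) > $2.25 (Helix) > $2.24 (Vantage) > …
Slot 2 goes to the second-ranked bidder, Novara, who pays the next bid down: $2.25/click.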